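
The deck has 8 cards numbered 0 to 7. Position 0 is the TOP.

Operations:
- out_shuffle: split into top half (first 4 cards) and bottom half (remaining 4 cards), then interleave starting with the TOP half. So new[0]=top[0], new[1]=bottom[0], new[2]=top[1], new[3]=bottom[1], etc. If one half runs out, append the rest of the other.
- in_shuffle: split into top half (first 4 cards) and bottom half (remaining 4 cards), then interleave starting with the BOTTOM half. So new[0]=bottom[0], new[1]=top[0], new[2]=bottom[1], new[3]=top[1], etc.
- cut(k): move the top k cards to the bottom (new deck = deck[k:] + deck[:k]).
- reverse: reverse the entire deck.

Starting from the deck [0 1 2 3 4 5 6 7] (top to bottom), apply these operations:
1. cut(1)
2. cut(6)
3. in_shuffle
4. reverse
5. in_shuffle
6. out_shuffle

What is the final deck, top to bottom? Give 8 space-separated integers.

After op 1 (cut(1)): [1 2 3 4 5 6 7 0]
After op 2 (cut(6)): [7 0 1 2 3 4 5 6]
After op 3 (in_shuffle): [3 7 4 0 5 1 6 2]
After op 4 (reverse): [2 6 1 5 0 4 7 3]
After op 5 (in_shuffle): [0 2 4 6 7 1 3 5]
After op 6 (out_shuffle): [0 7 2 1 4 3 6 5]

Answer: 0 7 2 1 4 3 6 5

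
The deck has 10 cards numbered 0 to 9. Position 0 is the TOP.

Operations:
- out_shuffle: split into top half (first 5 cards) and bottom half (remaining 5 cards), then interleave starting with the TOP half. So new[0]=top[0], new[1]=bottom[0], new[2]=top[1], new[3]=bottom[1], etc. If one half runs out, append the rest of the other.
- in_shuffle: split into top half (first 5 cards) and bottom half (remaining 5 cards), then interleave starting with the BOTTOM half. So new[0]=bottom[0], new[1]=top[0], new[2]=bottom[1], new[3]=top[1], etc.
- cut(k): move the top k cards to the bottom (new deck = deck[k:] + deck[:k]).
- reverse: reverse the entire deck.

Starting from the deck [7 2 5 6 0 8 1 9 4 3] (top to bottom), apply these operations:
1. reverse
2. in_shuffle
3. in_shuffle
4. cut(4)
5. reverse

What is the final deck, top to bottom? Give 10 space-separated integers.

Answer: 3 2 0 9 5 8 4 7 6 1

Derivation:
After op 1 (reverse): [3 4 9 1 8 0 6 5 2 7]
After op 2 (in_shuffle): [0 3 6 4 5 9 2 1 7 8]
After op 3 (in_shuffle): [9 0 2 3 1 6 7 4 8 5]
After op 4 (cut(4)): [1 6 7 4 8 5 9 0 2 3]
After op 5 (reverse): [3 2 0 9 5 8 4 7 6 1]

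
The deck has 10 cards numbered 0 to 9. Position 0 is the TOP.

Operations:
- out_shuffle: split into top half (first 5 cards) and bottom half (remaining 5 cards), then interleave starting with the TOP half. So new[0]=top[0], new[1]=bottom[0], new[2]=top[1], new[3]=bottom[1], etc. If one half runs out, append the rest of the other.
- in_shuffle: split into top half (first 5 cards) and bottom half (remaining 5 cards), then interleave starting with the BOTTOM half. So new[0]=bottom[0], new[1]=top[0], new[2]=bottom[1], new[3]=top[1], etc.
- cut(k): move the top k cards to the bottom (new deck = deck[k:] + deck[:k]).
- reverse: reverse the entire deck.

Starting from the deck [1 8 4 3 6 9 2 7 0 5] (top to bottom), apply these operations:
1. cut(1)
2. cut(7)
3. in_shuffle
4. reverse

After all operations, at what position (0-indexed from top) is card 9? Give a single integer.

Answer: 5

Derivation:
After op 1 (cut(1)): [8 4 3 6 9 2 7 0 5 1]
After op 2 (cut(7)): [0 5 1 8 4 3 6 9 2 7]
After op 3 (in_shuffle): [3 0 6 5 9 1 2 8 7 4]
After op 4 (reverse): [4 7 8 2 1 9 5 6 0 3]
Card 9 is at position 5.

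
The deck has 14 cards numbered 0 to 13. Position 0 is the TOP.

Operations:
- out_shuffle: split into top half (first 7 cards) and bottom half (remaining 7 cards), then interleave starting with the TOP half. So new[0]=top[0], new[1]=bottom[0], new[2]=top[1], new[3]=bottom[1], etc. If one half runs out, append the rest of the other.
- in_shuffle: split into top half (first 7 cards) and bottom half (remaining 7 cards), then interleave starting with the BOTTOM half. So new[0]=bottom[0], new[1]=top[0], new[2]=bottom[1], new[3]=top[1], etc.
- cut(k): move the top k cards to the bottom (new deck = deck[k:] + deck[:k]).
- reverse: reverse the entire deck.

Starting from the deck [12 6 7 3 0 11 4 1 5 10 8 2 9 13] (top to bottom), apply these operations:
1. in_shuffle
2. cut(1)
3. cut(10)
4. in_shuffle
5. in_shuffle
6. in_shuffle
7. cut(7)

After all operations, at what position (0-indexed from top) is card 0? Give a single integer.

Answer: 6

Derivation:
After op 1 (in_shuffle): [1 12 5 6 10 7 8 3 2 0 9 11 13 4]
After op 2 (cut(1)): [12 5 6 10 7 8 3 2 0 9 11 13 4 1]
After op 3 (cut(10)): [11 13 4 1 12 5 6 10 7 8 3 2 0 9]
After op 4 (in_shuffle): [10 11 7 13 8 4 3 1 2 12 0 5 9 6]
After op 5 (in_shuffle): [1 10 2 11 12 7 0 13 5 8 9 4 6 3]
After op 6 (in_shuffle): [13 1 5 10 8 2 9 11 4 12 6 7 3 0]
After op 7 (cut(7)): [11 4 12 6 7 3 0 13 1 5 10 8 2 9]
Card 0 is at position 6.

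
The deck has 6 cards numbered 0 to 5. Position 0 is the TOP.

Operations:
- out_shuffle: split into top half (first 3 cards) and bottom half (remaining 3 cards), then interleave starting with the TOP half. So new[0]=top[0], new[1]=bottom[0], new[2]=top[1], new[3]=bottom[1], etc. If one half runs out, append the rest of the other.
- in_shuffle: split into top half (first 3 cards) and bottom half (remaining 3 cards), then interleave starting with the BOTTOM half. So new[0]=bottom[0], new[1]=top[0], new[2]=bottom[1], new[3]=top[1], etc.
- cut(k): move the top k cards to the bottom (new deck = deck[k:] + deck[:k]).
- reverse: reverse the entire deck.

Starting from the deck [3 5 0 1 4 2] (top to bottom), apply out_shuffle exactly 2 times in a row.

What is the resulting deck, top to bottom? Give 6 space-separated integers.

After op 1 (out_shuffle): [3 1 5 4 0 2]
After op 2 (out_shuffle): [3 4 1 0 5 2]

Answer: 3 4 1 0 5 2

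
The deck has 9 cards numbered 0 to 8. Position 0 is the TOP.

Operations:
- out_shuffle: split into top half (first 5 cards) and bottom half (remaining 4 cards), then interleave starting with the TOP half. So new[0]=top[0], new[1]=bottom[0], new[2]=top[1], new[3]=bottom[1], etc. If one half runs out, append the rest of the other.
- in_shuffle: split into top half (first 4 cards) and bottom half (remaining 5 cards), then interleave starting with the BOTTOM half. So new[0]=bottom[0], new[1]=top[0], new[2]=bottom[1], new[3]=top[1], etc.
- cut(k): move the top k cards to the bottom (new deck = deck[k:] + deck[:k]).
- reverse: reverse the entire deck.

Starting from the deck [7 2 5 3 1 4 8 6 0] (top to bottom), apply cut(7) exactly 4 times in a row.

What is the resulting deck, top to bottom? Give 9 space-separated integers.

After op 1 (cut(7)): [6 0 7 2 5 3 1 4 8]
After op 2 (cut(7)): [4 8 6 0 7 2 5 3 1]
After op 3 (cut(7)): [3 1 4 8 6 0 7 2 5]
After op 4 (cut(7)): [2 5 3 1 4 8 6 0 7]

Answer: 2 5 3 1 4 8 6 0 7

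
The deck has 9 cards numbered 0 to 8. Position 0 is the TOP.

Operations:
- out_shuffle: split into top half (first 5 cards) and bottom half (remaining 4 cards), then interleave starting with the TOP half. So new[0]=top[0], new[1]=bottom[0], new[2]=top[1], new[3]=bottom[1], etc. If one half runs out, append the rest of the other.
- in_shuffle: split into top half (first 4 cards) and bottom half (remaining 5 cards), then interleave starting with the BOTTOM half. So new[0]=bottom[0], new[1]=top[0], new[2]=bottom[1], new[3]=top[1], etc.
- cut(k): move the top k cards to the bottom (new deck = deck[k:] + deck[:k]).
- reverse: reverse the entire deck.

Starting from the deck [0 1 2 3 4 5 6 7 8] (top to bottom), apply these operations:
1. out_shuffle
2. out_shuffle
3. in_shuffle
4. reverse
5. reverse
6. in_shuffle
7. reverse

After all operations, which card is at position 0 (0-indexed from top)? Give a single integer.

After op 1 (out_shuffle): [0 5 1 6 2 7 3 8 4]
After op 2 (out_shuffle): [0 7 5 3 1 8 6 4 2]
After op 3 (in_shuffle): [1 0 8 7 6 5 4 3 2]
After op 4 (reverse): [2 3 4 5 6 7 8 0 1]
After op 5 (reverse): [1 0 8 7 6 5 4 3 2]
After op 6 (in_shuffle): [6 1 5 0 4 8 3 7 2]
After op 7 (reverse): [2 7 3 8 4 0 5 1 6]
Position 0: card 2.

Answer: 2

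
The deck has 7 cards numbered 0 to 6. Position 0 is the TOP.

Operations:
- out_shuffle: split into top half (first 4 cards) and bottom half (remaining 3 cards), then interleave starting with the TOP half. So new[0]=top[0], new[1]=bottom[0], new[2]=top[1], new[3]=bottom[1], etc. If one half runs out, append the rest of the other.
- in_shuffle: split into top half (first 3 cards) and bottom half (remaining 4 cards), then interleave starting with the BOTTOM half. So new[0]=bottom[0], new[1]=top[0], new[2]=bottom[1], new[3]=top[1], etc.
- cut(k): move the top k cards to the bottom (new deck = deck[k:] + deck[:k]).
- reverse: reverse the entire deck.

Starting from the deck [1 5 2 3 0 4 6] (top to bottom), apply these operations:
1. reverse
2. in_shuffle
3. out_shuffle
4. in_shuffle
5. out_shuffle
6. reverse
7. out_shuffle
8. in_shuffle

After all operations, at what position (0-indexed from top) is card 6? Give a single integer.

Answer: 6

Derivation:
After op 1 (reverse): [6 4 0 3 2 5 1]
After op 2 (in_shuffle): [3 6 2 4 5 0 1]
After op 3 (out_shuffle): [3 5 6 0 2 1 4]
After op 4 (in_shuffle): [0 3 2 5 1 6 4]
After op 5 (out_shuffle): [0 1 3 6 2 4 5]
After op 6 (reverse): [5 4 2 6 3 1 0]
After op 7 (out_shuffle): [5 3 4 1 2 0 6]
After op 8 (in_shuffle): [1 5 2 3 0 4 6]
Card 6 is at position 6.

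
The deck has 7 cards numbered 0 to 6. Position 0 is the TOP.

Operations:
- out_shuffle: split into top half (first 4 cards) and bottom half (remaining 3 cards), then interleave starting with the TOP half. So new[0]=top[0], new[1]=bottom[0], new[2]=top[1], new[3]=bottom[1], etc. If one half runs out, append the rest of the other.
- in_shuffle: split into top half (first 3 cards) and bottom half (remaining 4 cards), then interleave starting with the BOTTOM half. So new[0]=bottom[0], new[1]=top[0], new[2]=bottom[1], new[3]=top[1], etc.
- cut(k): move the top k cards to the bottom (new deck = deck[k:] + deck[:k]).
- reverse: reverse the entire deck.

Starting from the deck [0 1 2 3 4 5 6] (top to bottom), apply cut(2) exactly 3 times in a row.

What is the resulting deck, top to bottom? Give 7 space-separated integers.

After op 1 (cut(2)): [2 3 4 5 6 0 1]
After op 2 (cut(2)): [4 5 6 0 1 2 3]
After op 3 (cut(2)): [6 0 1 2 3 4 5]

Answer: 6 0 1 2 3 4 5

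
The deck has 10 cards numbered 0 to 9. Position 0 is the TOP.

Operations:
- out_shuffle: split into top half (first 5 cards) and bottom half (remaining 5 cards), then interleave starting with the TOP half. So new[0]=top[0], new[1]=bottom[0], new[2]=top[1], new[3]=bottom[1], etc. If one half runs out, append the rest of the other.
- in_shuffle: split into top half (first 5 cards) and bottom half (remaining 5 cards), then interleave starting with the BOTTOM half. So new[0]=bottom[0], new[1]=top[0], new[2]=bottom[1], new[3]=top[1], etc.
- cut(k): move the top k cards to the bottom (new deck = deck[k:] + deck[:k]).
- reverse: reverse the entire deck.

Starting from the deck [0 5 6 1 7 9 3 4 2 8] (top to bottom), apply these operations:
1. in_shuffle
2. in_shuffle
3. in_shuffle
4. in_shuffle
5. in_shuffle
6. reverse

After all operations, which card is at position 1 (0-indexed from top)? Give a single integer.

After op 1 (in_shuffle): [9 0 3 5 4 6 2 1 8 7]
After op 2 (in_shuffle): [6 9 2 0 1 3 8 5 7 4]
After op 3 (in_shuffle): [3 6 8 9 5 2 7 0 4 1]
After op 4 (in_shuffle): [2 3 7 6 0 8 4 9 1 5]
After op 5 (in_shuffle): [8 2 4 3 9 7 1 6 5 0]
After op 6 (reverse): [0 5 6 1 7 9 3 4 2 8]
Position 1: card 5.

Answer: 5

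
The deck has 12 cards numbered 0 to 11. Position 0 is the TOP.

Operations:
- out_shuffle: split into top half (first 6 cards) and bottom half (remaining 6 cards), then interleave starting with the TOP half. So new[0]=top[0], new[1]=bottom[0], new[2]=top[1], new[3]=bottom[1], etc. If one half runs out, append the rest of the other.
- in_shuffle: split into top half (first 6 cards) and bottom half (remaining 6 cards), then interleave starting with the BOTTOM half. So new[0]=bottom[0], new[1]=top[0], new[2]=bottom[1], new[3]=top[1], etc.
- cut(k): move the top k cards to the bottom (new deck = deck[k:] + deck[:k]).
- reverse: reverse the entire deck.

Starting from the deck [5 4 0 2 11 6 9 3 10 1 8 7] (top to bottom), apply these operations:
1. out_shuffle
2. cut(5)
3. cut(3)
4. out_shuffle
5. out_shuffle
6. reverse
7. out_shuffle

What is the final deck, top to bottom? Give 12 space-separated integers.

After op 1 (out_shuffle): [5 9 4 3 0 10 2 1 11 8 6 7]
After op 2 (cut(5)): [10 2 1 11 8 6 7 5 9 4 3 0]
After op 3 (cut(3)): [11 8 6 7 5 9 4 3 0 10 2 1]
After op 4 (out_shuffle): [11 4 8 3 6 0 7 10 5 2 9 1]
After op 5 (out_shuffle): [11 7 4 10 8 5 3 2 6 9 0 1]
After op 6 (reverse): [1 0 9 6 2 3 5 8 10 4 7 11]
After op 7 (out_shuffle): [1 5 0 8 9 10 6 4 2 7 3 11]

Answer: 1 5 0 8 9 10 6 4 2 7 3 11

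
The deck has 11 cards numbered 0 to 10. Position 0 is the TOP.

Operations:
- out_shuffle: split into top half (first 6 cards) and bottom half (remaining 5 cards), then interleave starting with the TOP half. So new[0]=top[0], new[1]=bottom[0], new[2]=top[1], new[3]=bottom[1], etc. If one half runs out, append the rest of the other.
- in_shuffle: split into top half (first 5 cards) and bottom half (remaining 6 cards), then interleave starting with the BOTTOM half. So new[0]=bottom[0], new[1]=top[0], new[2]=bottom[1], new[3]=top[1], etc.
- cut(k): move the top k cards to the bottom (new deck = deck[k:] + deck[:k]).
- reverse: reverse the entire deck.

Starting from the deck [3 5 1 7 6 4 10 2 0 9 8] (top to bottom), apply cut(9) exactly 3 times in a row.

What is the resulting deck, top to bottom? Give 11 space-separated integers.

Answer: 4 10 2 0 9 8 3 5 1 7 6

Derivation:
After op 1 (cut(9)): [9 8 3 5 1 7 6 4 10 2 0]
After op 2 (cut(9)): [2 0 9 8 3 5 1 7 6 4 10]
After op 3 (cut(9)): [4 10 2 0 9 8 3 5 1 7 6]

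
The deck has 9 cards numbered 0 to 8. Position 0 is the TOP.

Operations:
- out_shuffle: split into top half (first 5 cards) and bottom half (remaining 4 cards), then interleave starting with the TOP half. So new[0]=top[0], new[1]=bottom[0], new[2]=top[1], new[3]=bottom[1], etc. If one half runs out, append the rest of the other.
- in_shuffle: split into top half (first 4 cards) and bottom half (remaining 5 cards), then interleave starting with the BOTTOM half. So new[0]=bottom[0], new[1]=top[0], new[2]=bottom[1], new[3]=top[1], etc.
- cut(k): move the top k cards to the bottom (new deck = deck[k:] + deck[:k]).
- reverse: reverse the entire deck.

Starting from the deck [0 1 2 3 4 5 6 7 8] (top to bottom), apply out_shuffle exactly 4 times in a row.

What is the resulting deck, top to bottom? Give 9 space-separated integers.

Answer: 0 4 8 3 7 2 6 1 5

Derivation:
After op 1 (out_shuffle): [0 5 1 6 2 7 3 8 4]
After op 2 (out_shuffle): [0 7 5 3 1 8 6 4 2]
After op 3 (out_shuffle): [0 8 7 6 5 4 3 2 1]
After op 4 (out_shuffle): [0 4 8 3 7 2 6 1 5]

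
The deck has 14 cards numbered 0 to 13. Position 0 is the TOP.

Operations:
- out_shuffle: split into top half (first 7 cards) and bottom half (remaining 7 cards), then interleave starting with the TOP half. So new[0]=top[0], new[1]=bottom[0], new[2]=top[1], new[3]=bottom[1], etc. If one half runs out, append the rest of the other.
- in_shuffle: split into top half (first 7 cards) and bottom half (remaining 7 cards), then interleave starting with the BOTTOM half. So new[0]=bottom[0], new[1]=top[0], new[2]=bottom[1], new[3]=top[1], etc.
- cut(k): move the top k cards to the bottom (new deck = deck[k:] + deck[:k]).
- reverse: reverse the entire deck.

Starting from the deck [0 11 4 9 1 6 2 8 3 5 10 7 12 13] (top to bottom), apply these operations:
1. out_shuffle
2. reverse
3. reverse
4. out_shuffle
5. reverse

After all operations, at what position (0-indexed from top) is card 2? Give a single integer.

Answer: 2

Derivation:
After op 1 (out_shuffle): [0 8 11 3 4 5 9 10 1 7 6 12 2 13]
After op 2 (reverse): [13 2 12 6 7 1 10 9 5 4 3 11 8 0]
After op 3 (reverse): [0 8 11 3 4 5 9 10 1 7 6 12 2 13]
After op 4 (out_shuffle): [0 10 8 1 11 7 3 6 4 12 5 2 9 13]
After op 5 (reverse): [13 9 2 5 12 4 6 3 7 11 1 8 10 0]
Card 2 is at position 2.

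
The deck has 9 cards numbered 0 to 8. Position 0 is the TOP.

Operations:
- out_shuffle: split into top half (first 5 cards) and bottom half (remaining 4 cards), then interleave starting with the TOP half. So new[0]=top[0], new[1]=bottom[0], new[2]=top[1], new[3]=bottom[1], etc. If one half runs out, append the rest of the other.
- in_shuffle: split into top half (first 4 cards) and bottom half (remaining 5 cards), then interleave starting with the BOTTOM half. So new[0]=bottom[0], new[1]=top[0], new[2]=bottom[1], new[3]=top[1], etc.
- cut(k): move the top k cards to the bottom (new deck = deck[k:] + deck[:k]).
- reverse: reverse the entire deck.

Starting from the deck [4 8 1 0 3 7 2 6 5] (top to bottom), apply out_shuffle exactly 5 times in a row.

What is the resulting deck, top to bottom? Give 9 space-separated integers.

Answer: 4 1 3 2 5 8 0 7 6

Derivation:
After op 1 (out_shuffle): [4 7 8 2 1 6 0 5 3]
After op 2 (out_shuffle): [4 6 7 0 8 5 2 3 1]
After op 3 (out_shuffle): [4 5 6 2 7 3 0 1 8]
After op 4 (out_shuffle): [4 3 5 0 6 1 2 8 7]
After op 5 (out_shuffle): [4 1 3 2 5 8 0 7 6]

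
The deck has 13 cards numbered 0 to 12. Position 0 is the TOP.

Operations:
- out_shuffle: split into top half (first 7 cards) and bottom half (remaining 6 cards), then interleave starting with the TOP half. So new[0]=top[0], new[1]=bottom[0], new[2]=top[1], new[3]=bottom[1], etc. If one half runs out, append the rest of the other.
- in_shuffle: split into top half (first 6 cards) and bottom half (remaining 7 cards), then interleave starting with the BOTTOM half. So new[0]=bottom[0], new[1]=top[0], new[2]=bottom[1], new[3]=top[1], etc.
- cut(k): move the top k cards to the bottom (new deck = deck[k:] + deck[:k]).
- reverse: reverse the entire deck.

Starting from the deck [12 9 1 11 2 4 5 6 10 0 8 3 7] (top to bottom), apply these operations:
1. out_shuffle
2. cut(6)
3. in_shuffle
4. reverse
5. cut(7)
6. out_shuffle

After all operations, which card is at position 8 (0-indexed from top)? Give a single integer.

After op 1 (out_shuffle): [12 6 9 10 1 0 11 8 2 3 4 7 5]
After op 2 (cut(6)): [11 8 2 3 4 7 5 12 6 9 10 1 0]
After op 3 (in_shuffle): [5 11 12 8 6 2 9 3 10 4 1 7 0]
After op 4 (reverse): [0 7 1 4 10 3 9 2 6 8 12 11 5]
After op 5 (cut(7)): [2 6 8 12 11 5 0 7 1 4 10 3 9]
After op 6 (out_shuffle): [2 7 6 1 8 4 12 10 11 3 5 9 0]
Position 8: card 11.

Answer: 11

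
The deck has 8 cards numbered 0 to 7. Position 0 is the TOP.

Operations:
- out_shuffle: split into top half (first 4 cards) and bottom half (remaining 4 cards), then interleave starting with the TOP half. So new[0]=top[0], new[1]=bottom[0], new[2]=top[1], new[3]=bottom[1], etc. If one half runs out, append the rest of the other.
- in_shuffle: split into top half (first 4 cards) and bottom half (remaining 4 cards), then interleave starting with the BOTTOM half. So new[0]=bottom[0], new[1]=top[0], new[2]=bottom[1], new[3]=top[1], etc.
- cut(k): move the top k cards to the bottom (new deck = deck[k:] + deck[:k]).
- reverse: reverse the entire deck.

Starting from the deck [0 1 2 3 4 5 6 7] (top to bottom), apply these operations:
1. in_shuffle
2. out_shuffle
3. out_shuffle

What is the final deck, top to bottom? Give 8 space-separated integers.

Answer: 4 5 6 7 0 1 2 3

Derivation:
After op 1 (in_shuffle): [4 0 5 1 6 2 7 3]
After op 2 (out_shuffle): [4 6 0 2 5 7 1 3]
After op 3 (out_shuffle): [4 5 6 7 0 1 2 3]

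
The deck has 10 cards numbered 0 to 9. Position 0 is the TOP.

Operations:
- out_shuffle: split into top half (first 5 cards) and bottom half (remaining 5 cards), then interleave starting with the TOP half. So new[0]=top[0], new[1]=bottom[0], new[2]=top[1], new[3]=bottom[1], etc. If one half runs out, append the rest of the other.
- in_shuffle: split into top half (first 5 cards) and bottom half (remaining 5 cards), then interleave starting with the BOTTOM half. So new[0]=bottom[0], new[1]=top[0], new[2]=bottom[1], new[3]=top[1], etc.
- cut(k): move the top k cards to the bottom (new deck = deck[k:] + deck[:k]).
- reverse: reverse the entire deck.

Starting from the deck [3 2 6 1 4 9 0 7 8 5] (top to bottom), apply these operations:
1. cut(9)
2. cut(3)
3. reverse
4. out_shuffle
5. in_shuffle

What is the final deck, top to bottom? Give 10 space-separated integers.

Answer: 4 2 8 0 1 3 7 9 6 5

Derivation:
After op 1 (cut(9)): [5 3 2 6 1 4 9 0 7 8]
After op 2 (cut(3)): [6 1 4 9 0 7 8 5 3 2]
After op 3 (reverse): [2 3 5 8 7 0 9 4 1 6]
After op 4 (out_shuffle): [2 0 3 9 5 4 8 1 7 6]
After op 5 (in_shuffle): [4 2 8 0 1 3 7 9 6 5]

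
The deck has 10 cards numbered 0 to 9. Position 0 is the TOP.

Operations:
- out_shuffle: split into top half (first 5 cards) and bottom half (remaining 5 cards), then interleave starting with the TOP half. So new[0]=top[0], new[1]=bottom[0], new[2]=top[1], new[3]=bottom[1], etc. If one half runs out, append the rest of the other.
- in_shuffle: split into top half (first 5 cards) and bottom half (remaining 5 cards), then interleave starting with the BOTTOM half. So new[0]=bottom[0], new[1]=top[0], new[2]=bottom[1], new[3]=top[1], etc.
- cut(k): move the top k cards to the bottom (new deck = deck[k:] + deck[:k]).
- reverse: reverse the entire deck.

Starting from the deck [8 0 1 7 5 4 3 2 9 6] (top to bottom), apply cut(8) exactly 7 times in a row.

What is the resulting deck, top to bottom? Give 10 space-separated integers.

After op 1 (cut(8)): [9 6 8 0 1 7 5 4 3 2]
After op 2 (cut(8)): [3 2 9 6 8 0 1 7 5 4]
After op 3 (cut(8)): [5 4 3 2 9 6 8 0 1 7]
After op 4 (cut(8)): [1 7 5 4 3 2 9 6 8 0]
After op 5 (cut(8)): [8 0 1 7 5 4 3 2 9 6]
After op 6 (cut(8)): [9 6 8 0 1 7 5 4 3 2]
After op 7 (cut(8)): [3 2 9 6 8 0 1 7 5 4]

Answer: 3 2 9 6 8 0 1 7 5 4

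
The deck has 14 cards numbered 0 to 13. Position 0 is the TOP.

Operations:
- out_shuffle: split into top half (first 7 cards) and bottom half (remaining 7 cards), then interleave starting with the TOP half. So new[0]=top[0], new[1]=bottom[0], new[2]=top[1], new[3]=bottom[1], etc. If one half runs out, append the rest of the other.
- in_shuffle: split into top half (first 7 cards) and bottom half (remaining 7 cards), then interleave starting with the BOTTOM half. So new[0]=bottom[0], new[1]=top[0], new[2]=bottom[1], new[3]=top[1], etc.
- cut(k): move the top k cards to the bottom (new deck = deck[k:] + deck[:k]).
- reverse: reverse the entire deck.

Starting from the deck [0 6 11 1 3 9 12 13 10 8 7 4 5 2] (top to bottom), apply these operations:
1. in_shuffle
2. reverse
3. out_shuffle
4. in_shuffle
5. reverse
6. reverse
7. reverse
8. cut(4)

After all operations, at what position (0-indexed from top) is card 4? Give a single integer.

Answer: 3

Derivation:
After op 1 (in_shuffle): [13 0 10 6 8 11 7 1 4 3 5 9 2 12]
After op 2 (reverse): [12 2 9 5 3 4 1 7 11 8 6 10 0 13]
After op 3 (out_shuffle): [12 7 2 11 9 8 5 6 3 10 4 0 1 13]
After op 4 (in_shuffle): [6 12 3 7 10 2 4 11 0 9 1 8 13 5]
After op 5 (reverse): [5 13 8 1 9 0 11 4 2 10 7 3 12 6]
After op 6 (reverse): [6 12 3 7 10 2 4 11 0 9 1 8 13 5]
After op 7 (reverse): [5 13 8 1 9 0 11 4 2 10 7 3 12 6]
After op 8 (cut(4)): [9 0 11 4 2 10 7 3 12 6 5 13 8 1]
Card 4 is at position 3.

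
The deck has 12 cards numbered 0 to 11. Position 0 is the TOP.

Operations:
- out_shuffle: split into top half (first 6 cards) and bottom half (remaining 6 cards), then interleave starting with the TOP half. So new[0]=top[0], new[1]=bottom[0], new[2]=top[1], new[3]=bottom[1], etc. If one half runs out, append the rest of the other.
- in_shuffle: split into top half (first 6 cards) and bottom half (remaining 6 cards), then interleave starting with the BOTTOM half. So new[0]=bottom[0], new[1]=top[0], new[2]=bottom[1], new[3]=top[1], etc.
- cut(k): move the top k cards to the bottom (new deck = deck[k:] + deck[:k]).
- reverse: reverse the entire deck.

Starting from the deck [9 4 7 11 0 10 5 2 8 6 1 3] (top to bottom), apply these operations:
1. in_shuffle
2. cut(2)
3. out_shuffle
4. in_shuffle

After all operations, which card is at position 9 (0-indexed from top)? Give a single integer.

After op 1 (in_shuffle): [5 9 2 4 8 7 6 11 1 0 3 10]
After op 2 (cut(2)): [2 4 8 7 6 11 1 0 3 10 5 9]
After op 3 (out_shuffle): [2 1 4 0 8 3 7 10 6 5 11 9]
After op 4 (in_shuffle): [7 2 10 1 6 4 5 0 11 8 9 3]
Position 9: card 8.

Answer: 8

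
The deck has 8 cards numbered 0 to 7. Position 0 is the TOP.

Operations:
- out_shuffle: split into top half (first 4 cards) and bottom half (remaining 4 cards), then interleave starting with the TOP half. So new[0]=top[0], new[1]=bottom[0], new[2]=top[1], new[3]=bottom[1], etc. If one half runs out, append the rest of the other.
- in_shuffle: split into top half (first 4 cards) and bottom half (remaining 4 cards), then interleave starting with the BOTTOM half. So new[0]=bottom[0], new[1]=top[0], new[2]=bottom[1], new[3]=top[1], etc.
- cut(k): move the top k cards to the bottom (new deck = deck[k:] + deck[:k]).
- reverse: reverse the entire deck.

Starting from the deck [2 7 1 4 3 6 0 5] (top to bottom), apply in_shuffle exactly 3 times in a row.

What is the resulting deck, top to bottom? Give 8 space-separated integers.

After op 1 (in_shuffle): [3 2 6 7 0 1 5 4]
After op 2 (in_shuffle): [0 3 1 2 5 6 4 7]
After op 3 (in_shuffle): [5 0 6 3 4 1 7 2]

Answer: 5 0 6 3 4 1 7 2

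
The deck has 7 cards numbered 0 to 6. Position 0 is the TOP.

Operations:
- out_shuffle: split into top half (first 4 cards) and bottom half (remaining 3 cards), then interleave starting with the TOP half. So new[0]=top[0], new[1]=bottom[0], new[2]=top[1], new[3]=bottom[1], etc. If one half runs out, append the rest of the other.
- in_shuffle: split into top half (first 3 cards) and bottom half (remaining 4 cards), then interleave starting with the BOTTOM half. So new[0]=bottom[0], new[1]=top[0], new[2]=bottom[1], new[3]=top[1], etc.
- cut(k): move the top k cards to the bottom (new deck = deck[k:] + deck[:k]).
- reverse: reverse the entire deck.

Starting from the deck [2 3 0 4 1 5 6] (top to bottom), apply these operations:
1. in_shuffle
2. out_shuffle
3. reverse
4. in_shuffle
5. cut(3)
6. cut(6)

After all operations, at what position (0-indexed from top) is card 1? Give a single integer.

Answer: 3

Derivation:
After op 1 (in_shuffle): [4 2 1 3 5 0 6]
After op 2 (out_shuffle): [4 5 2 0 1 6 3]
After op 3 (reverse): [3 6 1 0 2 5 4]
After op 4 (in_shuffle): [0 3 2 6 5 1 4]
After op 5 (cut(3)): [6 5 1 4 0 3 2]
After op 6 (cut(6)): [2 6 5 1 4 0 3]
Card 1 is at position 3.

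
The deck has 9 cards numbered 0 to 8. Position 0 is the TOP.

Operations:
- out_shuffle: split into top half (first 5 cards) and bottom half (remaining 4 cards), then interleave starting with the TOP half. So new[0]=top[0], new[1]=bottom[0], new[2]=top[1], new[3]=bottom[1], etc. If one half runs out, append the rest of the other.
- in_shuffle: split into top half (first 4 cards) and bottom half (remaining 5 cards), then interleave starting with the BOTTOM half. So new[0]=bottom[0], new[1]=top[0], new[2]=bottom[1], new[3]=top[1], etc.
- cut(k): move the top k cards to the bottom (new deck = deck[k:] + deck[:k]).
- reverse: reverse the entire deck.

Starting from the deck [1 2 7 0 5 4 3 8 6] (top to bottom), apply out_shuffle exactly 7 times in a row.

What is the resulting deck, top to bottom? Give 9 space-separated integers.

Answer: 1 4 2 3 7 8 0 6 5

Derivation:
After op 1 (out_shuffle): [1 4 2 3 7 8 0 6 5]
After op 2 (out_shuffle): [1 8 4 0 2 6 3 5 7]
After op 3 (out_shuffle): [1 6 8 3 4 5 0 7 2]
After op 4 (out_shuffle): [1 5 6 0 8 7 3 2 4]
After op 5 (out_shuffle): [1 7 5 3 6 2 0 4 8]
After op 6 (out_shuffle): [1 2 7 0 5 4 3 8 6]
After op 7 (out_shuffle): [1 4 2 3 7 8 0 6 5]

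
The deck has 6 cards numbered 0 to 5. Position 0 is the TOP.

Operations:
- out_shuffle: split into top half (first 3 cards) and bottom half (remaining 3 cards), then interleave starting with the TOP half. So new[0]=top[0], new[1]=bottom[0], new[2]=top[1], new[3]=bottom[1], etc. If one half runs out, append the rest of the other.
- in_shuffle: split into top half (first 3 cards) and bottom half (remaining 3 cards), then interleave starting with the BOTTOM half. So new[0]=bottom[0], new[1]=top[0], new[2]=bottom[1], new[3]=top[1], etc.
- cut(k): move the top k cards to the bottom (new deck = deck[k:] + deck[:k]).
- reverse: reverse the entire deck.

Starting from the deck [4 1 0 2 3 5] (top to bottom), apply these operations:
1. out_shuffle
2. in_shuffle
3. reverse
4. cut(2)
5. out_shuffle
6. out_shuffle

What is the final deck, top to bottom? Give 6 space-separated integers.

After op 1 (out_shuffle): [4 2 1 3 0 5]
After op 2 (in_shuffle): [3 4 0 2 5 1]
After op 3 (reverse): [1 5 2 0 4 3]
After op 4 (cut(2)): [2 0 4 3 1 5]
After op 5 (out_shuffle): [2 3 0 1 4 5]
After op 6 (out_shuffle): [2 1 3 4 0 5]

Answer: 2 1 3 4 0 5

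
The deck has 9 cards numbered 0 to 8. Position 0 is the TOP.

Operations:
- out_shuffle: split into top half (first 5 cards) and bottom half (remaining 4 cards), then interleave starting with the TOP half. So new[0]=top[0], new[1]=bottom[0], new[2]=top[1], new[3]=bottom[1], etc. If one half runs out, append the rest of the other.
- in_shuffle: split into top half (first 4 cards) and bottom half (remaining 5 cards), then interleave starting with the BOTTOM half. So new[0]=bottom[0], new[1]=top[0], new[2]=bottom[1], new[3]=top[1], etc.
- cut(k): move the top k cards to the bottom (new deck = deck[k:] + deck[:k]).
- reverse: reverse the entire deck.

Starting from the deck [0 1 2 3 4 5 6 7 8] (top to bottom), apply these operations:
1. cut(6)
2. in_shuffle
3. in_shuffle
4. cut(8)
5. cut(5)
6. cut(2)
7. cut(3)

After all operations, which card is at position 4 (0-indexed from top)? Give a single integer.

After op 1 (cut(6)): [6 7 8 0 1 2 3 4 5]
After op 2 (in_shuffle): [1 6 2 7 3 8 4 0 5]
After op 3 (in_shuffle): [3 1 8 6 4 2 0 7 5]
After op 4 (cut(8)): [5 3 1 8 6 4 2 0 7]
After op 5 (cut(5)): [4 2 0 7 5 3 1 8 6]
After op 6 (cut(2)): [0 7 5 3 1 8 6 4 2]
After op 7 (cut(3)): [3 1 8 6 4 2 0 7 5]
Position 4: card 4.

Answer: 4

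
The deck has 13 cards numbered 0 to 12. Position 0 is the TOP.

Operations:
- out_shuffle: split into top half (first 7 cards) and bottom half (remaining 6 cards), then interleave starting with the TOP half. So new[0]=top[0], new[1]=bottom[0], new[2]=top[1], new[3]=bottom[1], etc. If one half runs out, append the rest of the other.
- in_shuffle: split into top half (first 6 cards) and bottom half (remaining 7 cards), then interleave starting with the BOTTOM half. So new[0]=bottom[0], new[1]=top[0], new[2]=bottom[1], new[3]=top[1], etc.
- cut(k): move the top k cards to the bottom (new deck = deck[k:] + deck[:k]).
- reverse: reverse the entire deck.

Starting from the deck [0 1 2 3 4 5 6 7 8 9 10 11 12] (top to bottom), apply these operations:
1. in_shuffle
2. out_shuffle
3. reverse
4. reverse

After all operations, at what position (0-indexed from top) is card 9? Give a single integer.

After op 1 (in_shuffle): [6 0 7 1 8 2 9 3 10 4 11 5 12]
After op 2 (out_shuffle): [6 3 0 10 7 4 1 11 8 5 2 12 9]
After op 3 (reverse): [9 12 2 5 8 11 1 4 7 10 0 3 6]
After op 4 (reverse): [6 3 0 10 7 4 1 11 8 5 2 12 9]
Card 9 is at position 12.

Answer: 12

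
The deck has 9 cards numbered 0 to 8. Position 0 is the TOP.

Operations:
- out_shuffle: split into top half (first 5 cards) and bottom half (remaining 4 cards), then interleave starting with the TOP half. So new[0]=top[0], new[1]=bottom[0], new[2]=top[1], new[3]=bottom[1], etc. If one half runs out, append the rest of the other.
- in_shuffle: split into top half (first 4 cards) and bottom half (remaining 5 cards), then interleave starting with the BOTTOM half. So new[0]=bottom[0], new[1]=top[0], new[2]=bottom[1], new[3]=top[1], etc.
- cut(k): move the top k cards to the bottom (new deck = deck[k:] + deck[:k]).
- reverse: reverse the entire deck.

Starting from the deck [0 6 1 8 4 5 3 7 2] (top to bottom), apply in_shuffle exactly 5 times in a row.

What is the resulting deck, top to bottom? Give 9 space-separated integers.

After op 1 (in_shuffle): [4 0 5 6 3 1 7 8 2]
After op 2 (in_shuffle): [3 4 1 0 7 5 8 6 2]
After op 3 (in_shuffle): [7 3 5 4 8 1 6 0 2]
After op 4 (in_shuffle): [8 7 1 3 6 5 0 4 2]
After op 5 (in_shuffle): [6 8 5 7 0 1 4 3 2]

Answer: 6 8 5 7 0 1 4 3 2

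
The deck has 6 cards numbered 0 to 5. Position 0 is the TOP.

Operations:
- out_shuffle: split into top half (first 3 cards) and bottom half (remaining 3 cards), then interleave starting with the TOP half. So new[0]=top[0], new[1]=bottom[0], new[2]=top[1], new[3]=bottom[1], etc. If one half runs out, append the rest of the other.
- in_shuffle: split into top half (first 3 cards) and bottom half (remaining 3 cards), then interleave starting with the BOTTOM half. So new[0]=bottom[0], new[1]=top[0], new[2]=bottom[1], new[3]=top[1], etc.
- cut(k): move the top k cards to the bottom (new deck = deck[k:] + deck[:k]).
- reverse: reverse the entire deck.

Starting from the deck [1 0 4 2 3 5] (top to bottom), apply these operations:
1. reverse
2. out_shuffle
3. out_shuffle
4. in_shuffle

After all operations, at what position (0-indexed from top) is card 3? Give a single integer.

After op 1 (reverse): [5 3 2 4 0 1]
After op 2 (out_shuffle): [5 4 3 0 2 1]
After op 3 (out_shuffle): [5 0 4 2 3 1]
After op 4 (in_shuffle): [2 5 3 0 1 4]
Card 3 is at position 2.

Answer: 2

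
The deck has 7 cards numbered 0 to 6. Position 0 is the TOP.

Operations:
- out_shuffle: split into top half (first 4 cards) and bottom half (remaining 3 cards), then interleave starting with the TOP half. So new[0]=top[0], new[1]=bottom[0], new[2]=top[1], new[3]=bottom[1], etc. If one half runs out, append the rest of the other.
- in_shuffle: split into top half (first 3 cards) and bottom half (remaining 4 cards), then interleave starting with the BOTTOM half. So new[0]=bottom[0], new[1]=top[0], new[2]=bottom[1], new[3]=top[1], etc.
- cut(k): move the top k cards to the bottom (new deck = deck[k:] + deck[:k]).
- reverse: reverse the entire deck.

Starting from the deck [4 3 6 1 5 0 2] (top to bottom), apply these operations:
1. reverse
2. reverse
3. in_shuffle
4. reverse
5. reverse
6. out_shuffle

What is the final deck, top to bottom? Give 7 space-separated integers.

Answer: 1 0 4 6 5 2 3

Derivation:
After op 1 (reverse): [2 0 5 1 6 3 4]
After op 2 (reverse): [4 3 6 1 5 0 2]
After op 3 (in_shuffle): [1 4 5 3 0 6 2]
After op 4 (reverse): [2 6 0 3 5 4 1]
After op 5 (reverse): [1 4 5 3 0 6 2]
After op 6 (out_shuffle): [1 0 4 6 5 2 3]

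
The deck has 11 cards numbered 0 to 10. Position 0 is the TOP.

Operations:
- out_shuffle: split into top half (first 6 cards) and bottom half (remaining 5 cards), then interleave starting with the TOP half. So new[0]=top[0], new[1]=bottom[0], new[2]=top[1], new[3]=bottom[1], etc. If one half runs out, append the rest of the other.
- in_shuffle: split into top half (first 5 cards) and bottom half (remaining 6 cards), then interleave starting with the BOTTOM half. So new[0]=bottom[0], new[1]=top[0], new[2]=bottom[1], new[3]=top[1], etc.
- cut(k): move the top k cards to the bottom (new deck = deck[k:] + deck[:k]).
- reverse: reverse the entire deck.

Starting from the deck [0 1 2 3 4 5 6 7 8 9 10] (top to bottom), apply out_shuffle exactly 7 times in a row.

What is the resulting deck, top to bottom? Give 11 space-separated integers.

After op 1 (out_shuffle): [0 6 1 7 2 8 3 9 4 10 5]
After op 2 (out_shuffle): [0 3 6 9 1 4 7 10 2 5 8]
After op 3 (out_shuffle): [0 7 3 10 6 2 9 5 1 8 4]
After op 4 (out_shuffle): [0 9 7 5 3 1 10 8 6 4 2]
After op 5 (out_shuffle): [0 10 9 8 7 6 5 4 3 2 1]
After op 6 (out_shuffle): [0 5 10 4 9 3 8 2 7 1 6]
After op 7 (out_shuffle): [0 8 5 2 10 7 4 1 9 6 3]

Answer: 0 8 5 2 10 7 4 1 9 6 3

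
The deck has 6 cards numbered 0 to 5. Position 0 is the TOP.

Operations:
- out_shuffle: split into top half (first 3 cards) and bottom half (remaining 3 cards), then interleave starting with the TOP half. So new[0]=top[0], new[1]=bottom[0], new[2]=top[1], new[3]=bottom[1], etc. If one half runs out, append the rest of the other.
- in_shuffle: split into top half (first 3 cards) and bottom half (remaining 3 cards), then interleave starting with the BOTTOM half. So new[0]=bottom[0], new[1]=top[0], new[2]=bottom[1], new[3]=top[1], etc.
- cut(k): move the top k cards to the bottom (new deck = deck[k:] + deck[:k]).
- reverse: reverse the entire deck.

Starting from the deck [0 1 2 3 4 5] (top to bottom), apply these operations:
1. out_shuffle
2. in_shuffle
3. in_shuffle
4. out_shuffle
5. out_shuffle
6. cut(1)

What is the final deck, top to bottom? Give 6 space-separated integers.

After op 1 (out_shuffle): [0 3 1 4 2 5]
After op 2 (in_shuffle): [4 0 2 3 5 1]
After op 3 (in_shuffle): [3 4 5 0 1 2]
After op 4 (out_shuffle): [3 0 4 1 5 2]
After op 5 (out_shuffle): [3 1 0 5 4 2]
After op 6 (cut(1)): [1 0 5 4 2 3]

Answer: 1 0 5 4 2 3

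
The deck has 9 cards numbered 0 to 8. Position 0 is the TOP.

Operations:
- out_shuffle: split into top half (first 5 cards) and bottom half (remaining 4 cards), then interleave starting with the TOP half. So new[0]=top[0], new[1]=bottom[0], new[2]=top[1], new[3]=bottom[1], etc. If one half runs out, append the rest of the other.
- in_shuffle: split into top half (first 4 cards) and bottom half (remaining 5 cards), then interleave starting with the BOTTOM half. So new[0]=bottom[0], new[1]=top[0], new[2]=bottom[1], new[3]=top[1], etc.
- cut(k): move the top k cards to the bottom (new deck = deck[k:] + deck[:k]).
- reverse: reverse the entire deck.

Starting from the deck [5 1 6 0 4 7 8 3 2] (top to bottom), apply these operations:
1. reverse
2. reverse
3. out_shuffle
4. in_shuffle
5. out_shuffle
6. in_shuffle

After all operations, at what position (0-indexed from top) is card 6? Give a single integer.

After op 1 (reverse): [2 3 8 7 4 0 6 1 5]
After op 2 (reverse): [5 1 6 0 4 7 8 3 2]
After op 3 (out_shuffle): [5 7 1 8 6 3 0 2 4]
After op 4 (in_shuffle): [6 5 3 7 0 1 2 8 4]
After op 5 (out_shuffle): [6 1 5 2 3 8 7 4 0]
After op 6 (in_shuffle): [3 6 8 1 7 5 4 2 0]
Card 6 is at position 1.

Answer: 1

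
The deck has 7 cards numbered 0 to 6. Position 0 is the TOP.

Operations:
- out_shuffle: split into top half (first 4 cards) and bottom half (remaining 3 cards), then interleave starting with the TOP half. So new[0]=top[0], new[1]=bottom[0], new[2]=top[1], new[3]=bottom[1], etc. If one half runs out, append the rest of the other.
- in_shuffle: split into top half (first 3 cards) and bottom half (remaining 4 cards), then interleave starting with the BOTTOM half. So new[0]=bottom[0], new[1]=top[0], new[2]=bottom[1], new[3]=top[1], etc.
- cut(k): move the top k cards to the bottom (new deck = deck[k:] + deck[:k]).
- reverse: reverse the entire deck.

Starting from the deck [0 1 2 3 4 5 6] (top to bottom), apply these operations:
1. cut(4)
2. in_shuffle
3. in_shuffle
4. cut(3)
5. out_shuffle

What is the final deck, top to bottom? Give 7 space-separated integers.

After op 1 (cut(4)): [4 5 6 0 1 2 3]
After op 2 (in_shuffle): [0 4 1 5 2 6 3]
After op 3 (in_shuffle): [5 0 2 4 6 1 3]
After op 4 (cut(3)): [4 6 1 3 5 0 2]
After op 5 (out_shuffle): [4 5 6 0 1 2 3]

Answer: 4 5 6 0 1 2 3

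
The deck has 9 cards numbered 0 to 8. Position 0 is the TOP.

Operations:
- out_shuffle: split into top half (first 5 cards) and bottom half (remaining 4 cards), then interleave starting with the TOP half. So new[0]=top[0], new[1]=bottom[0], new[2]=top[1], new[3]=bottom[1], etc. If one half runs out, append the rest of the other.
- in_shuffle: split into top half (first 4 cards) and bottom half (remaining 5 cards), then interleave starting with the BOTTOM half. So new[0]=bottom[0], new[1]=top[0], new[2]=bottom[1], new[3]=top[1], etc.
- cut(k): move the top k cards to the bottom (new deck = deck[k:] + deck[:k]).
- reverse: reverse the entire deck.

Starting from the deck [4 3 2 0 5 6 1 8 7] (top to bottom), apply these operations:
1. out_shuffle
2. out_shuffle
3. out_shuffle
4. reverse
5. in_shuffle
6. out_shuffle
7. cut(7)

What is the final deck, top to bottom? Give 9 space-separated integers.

Answer: 4 8 6 0 3 7 1 5 2

Derivation:
After op 1 (out_shuffle): [4 6 3 1 2 8 0 7 5]
After op 2 (out_shuffle): [4 8 6 0 3 7 1 5 2]
After op 3 (out_shuffle): [4 7 8 1 6 5 0 2 3]
After op 4 (reverse): [3 2 0 5 6 1 8 7 4]
After op 5 (in_shuffle): [6 3 1 2 8 0 7 5 4]
After op 6 (out_shuffle): [6 0 3 7 1 5 2 4 8]
After op 7 (cut(7)): [4 8 6 0 3 7 1 5 2]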